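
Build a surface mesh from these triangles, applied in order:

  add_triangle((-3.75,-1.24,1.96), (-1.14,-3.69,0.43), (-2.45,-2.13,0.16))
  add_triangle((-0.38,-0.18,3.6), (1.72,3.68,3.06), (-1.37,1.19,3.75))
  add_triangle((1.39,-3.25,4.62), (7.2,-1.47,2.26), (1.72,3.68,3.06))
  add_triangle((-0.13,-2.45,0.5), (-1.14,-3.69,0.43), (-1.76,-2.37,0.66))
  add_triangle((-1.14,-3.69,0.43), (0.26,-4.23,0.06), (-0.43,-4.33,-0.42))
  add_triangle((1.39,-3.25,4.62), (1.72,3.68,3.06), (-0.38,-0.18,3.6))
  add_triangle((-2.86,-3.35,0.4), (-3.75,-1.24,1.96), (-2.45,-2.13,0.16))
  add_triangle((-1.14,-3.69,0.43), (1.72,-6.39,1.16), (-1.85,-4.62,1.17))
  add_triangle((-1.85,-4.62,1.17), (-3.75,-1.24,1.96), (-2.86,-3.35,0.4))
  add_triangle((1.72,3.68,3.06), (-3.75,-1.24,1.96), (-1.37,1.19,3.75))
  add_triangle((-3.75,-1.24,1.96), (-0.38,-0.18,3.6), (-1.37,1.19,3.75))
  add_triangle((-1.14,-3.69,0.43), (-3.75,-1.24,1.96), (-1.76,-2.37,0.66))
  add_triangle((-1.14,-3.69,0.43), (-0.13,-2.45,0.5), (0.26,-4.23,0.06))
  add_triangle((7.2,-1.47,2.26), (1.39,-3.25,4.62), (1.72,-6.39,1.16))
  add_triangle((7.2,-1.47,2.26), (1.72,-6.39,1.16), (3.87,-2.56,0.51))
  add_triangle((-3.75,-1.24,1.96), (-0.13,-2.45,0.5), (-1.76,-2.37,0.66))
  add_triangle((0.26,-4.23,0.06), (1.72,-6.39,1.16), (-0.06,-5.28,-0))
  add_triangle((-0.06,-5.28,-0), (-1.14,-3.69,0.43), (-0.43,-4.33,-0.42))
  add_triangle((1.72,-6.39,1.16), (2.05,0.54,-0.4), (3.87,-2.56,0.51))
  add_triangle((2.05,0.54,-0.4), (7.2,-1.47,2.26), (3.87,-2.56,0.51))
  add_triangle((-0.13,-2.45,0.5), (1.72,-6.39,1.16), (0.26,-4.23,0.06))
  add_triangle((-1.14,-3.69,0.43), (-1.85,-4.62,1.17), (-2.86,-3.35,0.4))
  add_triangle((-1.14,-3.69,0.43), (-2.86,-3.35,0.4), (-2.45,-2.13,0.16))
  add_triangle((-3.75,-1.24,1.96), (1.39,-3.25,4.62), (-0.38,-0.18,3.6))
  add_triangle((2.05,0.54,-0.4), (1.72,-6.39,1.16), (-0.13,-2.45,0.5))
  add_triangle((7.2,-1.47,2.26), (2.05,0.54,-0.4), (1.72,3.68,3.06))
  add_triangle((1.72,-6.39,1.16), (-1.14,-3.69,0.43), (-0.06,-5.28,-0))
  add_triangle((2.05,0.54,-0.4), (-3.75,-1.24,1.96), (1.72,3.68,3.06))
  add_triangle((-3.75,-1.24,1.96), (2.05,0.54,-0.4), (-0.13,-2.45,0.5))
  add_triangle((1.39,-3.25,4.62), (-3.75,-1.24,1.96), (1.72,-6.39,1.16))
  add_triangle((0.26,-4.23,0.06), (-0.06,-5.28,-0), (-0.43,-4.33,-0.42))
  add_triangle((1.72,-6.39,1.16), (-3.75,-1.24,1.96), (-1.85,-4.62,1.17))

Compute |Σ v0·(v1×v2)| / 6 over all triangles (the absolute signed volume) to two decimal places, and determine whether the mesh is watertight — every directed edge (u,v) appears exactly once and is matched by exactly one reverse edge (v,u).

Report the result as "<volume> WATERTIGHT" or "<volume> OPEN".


Per-triangle v0·(v1×v2)/6:
  t1: -2.1834
  t2: +3.9289
  t3: +29.2084
  t4: -0.2836
  t5: -0.6492
  t6: +8.0189
  t7: +0.7807
  t8: +1.5430
  t9: +3.0479
  t10: +1.8342
  t11: +3.5959
  t12: +0.3528
  t13: -0.3736
  t14: +28.1103
  t15: +6.4241
  t16: -0.8738
  t17: +0.2198
  t18: +0.5499
  t19: +1.1288
  t20: +3.0268
  t21: -0.6469
  t22: +0.7064
  t23: +0.1096
  t24: +7.7046
  t25: +0.1247
  t26: +7.9465
  t27: +1.7992
  t28: -1.6468
  t29: -0.9729
  t30: +18.4793
  t31: +0.0938
  t32: +4.2749
Σ = +125.3792 → |volume| = 125.38

Directed edges: 96 total, each appears once with its reverse present → watertight.

125.38 WATERTIGHT


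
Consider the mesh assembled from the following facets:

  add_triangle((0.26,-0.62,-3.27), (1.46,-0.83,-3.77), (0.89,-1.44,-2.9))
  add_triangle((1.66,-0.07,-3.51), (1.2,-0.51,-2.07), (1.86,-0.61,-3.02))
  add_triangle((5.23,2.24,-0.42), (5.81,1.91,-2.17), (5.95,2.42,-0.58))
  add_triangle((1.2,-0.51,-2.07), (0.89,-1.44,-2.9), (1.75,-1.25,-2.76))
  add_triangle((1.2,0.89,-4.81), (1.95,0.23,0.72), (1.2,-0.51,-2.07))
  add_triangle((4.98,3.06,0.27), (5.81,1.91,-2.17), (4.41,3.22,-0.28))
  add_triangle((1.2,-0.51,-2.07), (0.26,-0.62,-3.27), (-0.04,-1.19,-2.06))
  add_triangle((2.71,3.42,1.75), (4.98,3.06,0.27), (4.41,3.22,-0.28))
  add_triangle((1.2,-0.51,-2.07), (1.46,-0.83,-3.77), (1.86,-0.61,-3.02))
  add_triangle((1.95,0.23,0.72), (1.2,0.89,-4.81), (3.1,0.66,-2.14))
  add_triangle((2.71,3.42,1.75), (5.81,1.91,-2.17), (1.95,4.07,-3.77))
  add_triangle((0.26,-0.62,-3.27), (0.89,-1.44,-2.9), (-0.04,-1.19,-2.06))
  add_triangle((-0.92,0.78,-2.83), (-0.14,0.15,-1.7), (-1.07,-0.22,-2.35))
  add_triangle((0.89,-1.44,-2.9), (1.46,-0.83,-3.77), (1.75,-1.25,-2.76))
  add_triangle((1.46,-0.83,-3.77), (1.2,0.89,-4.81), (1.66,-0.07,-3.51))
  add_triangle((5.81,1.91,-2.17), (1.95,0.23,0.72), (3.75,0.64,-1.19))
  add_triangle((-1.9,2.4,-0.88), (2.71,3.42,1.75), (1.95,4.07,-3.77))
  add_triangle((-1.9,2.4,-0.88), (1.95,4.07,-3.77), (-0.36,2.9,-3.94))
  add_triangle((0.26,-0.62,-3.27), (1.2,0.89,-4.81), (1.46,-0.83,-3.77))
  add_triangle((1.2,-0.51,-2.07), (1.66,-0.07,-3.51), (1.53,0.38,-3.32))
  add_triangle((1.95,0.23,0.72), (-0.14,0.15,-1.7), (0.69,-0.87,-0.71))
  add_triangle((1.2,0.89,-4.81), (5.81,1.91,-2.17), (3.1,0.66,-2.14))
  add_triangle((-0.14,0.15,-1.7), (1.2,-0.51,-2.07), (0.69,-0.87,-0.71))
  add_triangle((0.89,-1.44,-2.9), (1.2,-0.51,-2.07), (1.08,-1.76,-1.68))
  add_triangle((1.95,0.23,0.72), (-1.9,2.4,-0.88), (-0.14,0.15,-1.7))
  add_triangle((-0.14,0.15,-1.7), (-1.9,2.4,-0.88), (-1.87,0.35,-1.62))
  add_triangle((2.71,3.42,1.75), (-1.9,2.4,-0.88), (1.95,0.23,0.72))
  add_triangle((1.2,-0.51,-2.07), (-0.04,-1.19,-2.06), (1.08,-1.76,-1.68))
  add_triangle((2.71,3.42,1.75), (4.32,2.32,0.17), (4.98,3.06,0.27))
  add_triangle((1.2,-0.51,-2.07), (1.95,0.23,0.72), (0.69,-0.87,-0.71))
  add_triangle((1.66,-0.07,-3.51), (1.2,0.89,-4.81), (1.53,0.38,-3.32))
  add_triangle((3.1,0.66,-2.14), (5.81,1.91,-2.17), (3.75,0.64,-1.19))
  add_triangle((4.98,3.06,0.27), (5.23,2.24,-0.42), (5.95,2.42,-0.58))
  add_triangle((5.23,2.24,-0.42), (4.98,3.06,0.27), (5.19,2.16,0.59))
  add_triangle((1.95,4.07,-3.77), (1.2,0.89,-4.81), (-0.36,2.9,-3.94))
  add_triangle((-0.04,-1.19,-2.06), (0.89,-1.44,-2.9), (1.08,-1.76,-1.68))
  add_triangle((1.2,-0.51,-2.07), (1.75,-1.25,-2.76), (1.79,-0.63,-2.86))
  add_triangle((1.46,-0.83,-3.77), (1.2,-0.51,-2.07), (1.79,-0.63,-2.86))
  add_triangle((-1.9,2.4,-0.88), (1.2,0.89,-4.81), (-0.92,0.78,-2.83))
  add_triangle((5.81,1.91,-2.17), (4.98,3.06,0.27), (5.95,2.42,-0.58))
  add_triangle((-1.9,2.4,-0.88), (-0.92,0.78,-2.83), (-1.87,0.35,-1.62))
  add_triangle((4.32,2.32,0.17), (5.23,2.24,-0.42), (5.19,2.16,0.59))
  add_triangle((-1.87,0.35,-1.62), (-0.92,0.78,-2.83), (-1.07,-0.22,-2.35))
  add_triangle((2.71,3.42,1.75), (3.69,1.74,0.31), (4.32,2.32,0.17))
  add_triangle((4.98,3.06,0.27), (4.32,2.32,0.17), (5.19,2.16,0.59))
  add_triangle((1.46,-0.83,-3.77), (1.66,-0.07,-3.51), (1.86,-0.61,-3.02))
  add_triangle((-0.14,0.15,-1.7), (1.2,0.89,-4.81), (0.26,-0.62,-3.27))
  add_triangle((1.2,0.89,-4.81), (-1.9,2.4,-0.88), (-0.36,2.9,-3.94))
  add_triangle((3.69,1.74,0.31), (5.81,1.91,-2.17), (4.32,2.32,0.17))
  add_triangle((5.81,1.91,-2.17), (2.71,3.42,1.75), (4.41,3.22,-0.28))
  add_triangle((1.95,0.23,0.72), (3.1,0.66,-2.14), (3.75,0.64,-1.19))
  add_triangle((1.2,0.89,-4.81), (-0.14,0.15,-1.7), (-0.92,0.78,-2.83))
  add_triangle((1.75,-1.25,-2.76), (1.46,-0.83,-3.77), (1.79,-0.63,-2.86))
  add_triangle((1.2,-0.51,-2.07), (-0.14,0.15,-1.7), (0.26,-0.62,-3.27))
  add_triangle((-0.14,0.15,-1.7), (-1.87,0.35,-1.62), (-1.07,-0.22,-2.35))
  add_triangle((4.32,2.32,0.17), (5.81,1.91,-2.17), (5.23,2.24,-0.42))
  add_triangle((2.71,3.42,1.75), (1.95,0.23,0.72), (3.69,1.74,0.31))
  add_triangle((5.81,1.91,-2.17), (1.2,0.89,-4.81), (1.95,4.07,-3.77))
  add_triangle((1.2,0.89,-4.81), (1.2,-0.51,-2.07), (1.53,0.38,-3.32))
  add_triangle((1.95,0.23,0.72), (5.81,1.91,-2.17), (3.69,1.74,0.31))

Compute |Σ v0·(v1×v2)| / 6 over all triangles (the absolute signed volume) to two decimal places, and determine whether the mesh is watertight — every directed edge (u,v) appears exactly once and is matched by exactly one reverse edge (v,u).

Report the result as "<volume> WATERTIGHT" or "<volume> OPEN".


68.52 WATERTIGHT

Per-triangle v0·(v1×v2)/6:
  t1: +0.5215
  t2: -0.0473
  t3: -0.1391
  t4: -0.1931
  t5: +1.7236
  t6: +1.7676
  t7: -0.4642
  t8: +1.4350
  t9: +0.0373
  t10: -0.2964
  t11: +16.6206
  t12: +0.3862
  t13: +0.2149
  t14: +0.4371
  t15: +0.6609
  t16: +0.7475
  t17: +11.1505
  t18: +4.1877
  t19: +1.1908
  t20: +0.0467
  t21: -0.5619
  t22: +1.9880
  t23: +0.2153
  t24: +0.3940
  t25: -1.3961
  t26: -1.0355
  t27: -0.8189
  t28: -0.5981
  t29: +0.3515
  t30: +0.5728
  t31: +0.2574
  t32: +0.6370
  t33: +0.0076
  t34: +0.8503
  t35: +5.3876
  t36: +0.3464
  t37: -0.0298
  t38: -0.0232
  t39: +2.4806
  t40: +1.3058
  t41: +1.4405
  t42: -0.4406
  t43: +0.5359
  t44: +0.5190
  t45: -0.1405
  t46: +0.2945
  t47: +0.4807
  t48: +1.2803
  t49: +0.5610
  t50: -1.3868
  t51: -0.0353
  t52: +0.3304
  t53: +0.2753
  t54: -0.2489
  t55: -0.2617
  t56: -0.4369
  t57: +1.3783
  t58: +13.0233
  t59: -0.3740
  t60: +1.4110
Σ = +68.5238 → |volume| = 68.52

Directed edges: 180 total, each appears once with its reverse present → watertight.


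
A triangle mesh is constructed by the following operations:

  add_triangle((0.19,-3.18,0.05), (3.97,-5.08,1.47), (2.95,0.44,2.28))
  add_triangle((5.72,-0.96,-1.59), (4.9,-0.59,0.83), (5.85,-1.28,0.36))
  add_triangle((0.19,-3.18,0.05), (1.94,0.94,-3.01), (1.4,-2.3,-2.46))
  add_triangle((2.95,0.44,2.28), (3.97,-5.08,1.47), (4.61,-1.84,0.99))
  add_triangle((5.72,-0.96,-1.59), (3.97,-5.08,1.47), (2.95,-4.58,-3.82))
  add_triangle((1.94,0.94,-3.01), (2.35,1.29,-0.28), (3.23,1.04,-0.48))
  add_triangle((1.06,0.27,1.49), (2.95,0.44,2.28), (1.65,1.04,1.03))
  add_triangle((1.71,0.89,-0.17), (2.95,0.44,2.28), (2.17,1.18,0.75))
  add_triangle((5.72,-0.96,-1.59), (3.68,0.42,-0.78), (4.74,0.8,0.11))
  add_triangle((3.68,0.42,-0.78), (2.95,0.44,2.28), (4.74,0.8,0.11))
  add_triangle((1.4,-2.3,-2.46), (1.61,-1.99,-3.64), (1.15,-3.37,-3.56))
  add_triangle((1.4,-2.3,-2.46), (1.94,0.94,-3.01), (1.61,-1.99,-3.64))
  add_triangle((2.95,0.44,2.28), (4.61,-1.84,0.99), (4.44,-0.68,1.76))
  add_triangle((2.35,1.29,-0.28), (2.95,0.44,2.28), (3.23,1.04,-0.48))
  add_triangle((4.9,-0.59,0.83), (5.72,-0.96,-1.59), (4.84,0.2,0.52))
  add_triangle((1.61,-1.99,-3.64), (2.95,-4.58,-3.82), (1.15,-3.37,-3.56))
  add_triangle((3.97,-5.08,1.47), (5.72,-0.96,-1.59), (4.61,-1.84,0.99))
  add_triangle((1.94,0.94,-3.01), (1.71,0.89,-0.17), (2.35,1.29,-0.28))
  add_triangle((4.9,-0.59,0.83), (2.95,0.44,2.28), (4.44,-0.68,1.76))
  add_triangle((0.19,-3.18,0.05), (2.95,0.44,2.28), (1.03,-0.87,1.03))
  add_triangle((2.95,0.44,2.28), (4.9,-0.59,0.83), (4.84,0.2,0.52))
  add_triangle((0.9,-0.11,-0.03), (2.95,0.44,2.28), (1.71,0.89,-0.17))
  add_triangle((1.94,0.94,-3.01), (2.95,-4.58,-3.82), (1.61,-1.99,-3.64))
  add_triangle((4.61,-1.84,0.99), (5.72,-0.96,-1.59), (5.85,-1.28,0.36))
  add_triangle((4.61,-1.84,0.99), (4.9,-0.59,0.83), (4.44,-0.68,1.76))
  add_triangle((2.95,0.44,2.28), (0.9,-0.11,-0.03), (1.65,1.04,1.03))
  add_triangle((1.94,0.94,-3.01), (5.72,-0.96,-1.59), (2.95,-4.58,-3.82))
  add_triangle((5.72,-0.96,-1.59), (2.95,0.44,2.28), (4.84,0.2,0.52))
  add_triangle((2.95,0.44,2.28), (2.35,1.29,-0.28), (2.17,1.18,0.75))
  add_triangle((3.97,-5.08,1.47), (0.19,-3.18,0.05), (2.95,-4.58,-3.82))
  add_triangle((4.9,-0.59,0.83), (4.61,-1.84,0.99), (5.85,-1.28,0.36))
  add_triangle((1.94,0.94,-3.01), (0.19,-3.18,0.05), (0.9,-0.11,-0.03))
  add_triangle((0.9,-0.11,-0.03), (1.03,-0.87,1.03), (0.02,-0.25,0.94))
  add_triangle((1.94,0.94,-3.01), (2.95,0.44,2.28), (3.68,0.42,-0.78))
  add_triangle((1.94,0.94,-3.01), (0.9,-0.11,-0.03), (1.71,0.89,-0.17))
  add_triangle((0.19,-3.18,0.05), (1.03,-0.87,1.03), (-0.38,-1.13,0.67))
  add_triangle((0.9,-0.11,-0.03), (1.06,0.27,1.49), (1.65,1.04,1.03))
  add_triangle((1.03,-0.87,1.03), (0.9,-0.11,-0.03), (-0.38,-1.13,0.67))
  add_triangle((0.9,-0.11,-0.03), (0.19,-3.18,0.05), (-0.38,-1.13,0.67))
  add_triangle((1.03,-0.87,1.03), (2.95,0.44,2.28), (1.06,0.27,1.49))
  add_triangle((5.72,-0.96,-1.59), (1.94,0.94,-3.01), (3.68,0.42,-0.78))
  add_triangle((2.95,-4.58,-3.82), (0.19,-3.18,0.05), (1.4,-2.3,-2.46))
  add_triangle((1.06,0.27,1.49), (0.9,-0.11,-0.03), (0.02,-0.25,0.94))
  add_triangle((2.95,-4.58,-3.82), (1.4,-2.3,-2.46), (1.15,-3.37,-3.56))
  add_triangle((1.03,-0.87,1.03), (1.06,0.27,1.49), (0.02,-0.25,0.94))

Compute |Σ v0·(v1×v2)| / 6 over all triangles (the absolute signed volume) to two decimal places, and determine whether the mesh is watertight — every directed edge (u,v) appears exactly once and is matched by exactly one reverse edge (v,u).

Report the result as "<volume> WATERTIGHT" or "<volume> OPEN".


Per-triangle v0·(v1×v2)/6:
  t1: +2.2512
  t2: +1.0631
  t3: -0.6366
  t4: +5.1892
  t5: +22.6452
  t6: +0.7932
  t7: +0.2753
  t8: -0.3386
  t9: +1.0426
  t10: -0.3909
  t11: -0.5155
  t12: -0.8420
  t13: +0.3793
  t14: +0.7995
  t15: +1.7022
  t16: +1.7305
  t17: +6.9416
  t18: -0.0546
  t19: +0.8659
  t20: +0.4178
  t21: +1.3328
  t22: -0.4056
  t23: +2.8970
  t24: +1.3733
  t25: +1.0328
  t26: +0.3127
  t27: +13.2413
  t28: -1.3288
  t29: +0.4543
  t30: +9.5349
  t31: +0.7604
  t32: -1.3847
  t33: -0.0655
  t34: +1.4451
  t35: -0.4656
  t36: +0.5791
  t37: -0.2191
  t38: -0.1144
  t39: -0.3013
  t40: +0.3504
  t41: +2.7372
  t42: +0.9363
  t43: -0.1130
  t44: -0.3754
  t45: +0.2013
Σ = +75.7341 → |volume| = 75.73

Directed edges: 135 total; 9 unmatched, e.g. (3.23,1.04,-0.48)→(1.94,0.94,-3.01) → open.

75.73 OPEN


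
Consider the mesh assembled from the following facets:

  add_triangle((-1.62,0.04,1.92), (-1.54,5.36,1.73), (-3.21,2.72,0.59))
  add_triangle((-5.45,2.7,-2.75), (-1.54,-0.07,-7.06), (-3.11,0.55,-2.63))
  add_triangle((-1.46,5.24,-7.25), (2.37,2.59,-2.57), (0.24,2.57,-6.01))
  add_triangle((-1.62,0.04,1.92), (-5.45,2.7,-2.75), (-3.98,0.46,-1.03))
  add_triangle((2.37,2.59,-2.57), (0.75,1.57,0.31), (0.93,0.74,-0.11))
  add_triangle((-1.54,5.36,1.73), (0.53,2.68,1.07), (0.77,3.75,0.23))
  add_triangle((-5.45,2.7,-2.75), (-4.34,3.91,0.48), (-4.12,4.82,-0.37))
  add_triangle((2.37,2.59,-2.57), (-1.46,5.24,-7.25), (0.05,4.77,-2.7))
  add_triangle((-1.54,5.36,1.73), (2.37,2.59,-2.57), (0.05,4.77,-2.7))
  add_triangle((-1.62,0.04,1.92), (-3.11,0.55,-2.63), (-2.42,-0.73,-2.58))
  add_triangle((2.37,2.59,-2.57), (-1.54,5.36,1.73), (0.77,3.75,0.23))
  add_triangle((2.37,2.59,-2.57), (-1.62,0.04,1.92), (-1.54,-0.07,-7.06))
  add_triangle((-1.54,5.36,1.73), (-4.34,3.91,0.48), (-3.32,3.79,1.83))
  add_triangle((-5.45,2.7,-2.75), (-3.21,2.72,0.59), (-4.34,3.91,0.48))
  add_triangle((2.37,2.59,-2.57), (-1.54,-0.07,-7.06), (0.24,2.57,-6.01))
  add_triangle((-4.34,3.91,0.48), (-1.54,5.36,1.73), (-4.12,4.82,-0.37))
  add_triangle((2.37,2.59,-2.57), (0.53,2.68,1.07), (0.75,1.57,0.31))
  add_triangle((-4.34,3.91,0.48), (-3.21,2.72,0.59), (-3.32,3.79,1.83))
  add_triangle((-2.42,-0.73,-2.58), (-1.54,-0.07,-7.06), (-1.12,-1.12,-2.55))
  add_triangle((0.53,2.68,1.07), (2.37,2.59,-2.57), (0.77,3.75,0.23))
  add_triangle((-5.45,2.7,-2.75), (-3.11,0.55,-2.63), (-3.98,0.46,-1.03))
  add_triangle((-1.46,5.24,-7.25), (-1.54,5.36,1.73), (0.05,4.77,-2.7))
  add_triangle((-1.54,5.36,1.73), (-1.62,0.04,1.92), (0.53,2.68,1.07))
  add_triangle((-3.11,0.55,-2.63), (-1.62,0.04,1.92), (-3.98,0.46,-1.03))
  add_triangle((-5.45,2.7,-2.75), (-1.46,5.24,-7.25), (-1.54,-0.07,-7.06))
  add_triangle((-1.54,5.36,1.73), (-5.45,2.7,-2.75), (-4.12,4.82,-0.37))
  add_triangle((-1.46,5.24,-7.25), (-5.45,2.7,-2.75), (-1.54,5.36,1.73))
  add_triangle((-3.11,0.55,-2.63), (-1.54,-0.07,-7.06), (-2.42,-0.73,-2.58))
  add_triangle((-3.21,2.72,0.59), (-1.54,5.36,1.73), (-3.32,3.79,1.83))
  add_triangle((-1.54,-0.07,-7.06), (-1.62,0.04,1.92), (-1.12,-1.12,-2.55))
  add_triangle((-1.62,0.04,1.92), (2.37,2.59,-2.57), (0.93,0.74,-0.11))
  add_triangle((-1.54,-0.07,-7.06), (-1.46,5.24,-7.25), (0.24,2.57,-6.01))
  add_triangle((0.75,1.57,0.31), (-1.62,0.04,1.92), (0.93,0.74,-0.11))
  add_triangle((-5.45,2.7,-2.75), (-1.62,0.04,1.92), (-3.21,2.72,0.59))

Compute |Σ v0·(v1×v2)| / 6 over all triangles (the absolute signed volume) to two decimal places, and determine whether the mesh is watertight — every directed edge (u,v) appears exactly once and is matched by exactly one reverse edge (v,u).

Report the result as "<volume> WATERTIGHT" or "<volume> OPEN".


153.81 OPEN

Per-triangle v0·(v1×v2)/6:
  t1: +4.5511
  t2: +4.8516
  t3: +7.4726
  t4: +3.0813
  t5: +0.3889
  t6: +1.4768
  t7: +4.0075
  t8: +9.3087
  t9: +7.4723
  t10: +2.0429
  t11: +2.8938
  t12: -6.3468
  t13: +3.3020
  t14: +0.7927
  t15: +4.2945
  t16: +3.6228
  t17: +0.4446
  t18: +0.3177
  t19: +1.9250
  t20: +1.0058
  t21: +2.3369
  t22: +11.1738
  t23: +2.5093
  t24: -0.1174
  t25: +30.7046
  t26: +0.8075
  t27: +37.4830
  t28: +3.3612
  t29: -1.8901
  t30: -2.6401
  t31: -0.6603
  t32: +9.3182
  t33: +0.1786
  t34: +4.3397
Σ = +153.8109 → |volume| = 153.81

Directed edges: 102 total; 6 unmatched, e.g. (-2.42,-0.73,-2.58)→(-1.62,0.04,1.92) → open.


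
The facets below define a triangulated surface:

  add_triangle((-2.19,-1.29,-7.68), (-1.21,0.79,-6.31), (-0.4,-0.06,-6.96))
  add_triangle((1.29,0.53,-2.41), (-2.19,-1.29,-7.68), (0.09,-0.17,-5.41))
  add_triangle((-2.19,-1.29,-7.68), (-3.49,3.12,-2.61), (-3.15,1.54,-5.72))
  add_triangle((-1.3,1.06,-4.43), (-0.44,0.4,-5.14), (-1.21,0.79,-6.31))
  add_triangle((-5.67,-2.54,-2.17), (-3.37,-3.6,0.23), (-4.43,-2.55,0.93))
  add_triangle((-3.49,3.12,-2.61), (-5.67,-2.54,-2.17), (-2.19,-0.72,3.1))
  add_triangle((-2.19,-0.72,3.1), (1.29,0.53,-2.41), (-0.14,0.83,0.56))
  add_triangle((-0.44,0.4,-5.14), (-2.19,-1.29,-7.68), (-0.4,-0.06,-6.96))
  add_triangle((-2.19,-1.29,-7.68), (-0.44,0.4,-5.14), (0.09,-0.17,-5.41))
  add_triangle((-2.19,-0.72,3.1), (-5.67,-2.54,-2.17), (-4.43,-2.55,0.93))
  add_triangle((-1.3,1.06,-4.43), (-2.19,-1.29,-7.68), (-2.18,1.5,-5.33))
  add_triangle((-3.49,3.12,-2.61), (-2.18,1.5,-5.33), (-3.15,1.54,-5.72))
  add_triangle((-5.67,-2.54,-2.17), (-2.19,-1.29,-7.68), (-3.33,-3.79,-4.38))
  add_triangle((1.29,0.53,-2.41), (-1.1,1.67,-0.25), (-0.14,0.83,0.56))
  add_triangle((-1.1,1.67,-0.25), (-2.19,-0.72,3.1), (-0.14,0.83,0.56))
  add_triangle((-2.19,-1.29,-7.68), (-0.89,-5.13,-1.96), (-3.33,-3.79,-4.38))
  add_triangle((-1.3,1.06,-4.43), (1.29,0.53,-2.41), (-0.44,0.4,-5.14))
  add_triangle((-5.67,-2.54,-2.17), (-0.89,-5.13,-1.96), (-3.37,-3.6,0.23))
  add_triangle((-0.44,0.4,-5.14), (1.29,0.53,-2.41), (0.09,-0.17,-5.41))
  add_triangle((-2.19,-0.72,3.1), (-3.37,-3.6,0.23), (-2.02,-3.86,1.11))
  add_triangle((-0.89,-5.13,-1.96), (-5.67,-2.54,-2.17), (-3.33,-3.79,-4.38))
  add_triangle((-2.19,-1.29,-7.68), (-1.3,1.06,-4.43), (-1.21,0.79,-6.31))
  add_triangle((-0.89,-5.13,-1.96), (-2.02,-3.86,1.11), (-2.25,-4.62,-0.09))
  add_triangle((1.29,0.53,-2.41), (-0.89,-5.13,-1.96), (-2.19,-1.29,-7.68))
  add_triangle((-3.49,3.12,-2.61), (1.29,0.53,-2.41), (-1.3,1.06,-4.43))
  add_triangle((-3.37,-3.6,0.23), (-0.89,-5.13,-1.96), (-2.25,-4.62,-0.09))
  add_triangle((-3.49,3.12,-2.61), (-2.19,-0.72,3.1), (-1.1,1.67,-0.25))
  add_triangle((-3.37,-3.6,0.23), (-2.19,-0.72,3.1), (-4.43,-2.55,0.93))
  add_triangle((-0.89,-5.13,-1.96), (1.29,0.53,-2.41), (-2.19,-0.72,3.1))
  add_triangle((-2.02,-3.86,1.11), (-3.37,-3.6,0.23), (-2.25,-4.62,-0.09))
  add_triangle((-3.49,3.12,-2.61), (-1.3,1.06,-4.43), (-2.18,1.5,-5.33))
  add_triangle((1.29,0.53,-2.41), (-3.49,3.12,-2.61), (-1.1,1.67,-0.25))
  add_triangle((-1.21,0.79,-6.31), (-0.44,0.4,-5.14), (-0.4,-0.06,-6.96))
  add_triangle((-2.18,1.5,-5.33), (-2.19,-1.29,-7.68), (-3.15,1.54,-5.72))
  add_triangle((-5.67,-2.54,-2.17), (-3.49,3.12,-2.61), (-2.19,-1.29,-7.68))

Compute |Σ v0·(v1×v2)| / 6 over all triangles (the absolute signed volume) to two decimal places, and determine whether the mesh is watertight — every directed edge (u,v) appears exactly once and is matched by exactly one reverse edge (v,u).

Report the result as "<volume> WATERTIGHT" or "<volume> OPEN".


Per-triangle v0·(v1×v2)/6:
  t1: +2.9157
  t2: -0.0840
  t3: +1.8709
  t4: +0.1746
  t5: +4.3741
  t6: +17.7440
  t7: -0.2007
  t8: -1.1065
  t9: +1.6704
  t10: +2.7522
  t11: +1.4117
  t12: +1.8676
  t13: +13.9528
  t14: +0.5760
  t15: +0.8461
  t16: +11.4934
  t17: +1.1870
  t18: +9.9938
  t19: +0.9198
  t20: +3.7051
  t21: +10.3681
  t22: +1.4480
  t23: +1.2671
  t24: +11.7539
  t25: +3.5860
  t26: +1.9439
  t27: +2.7841
  t28: +3.0457
  t29: -1.1555
  t30: +1.4431
  t31: +0.6829
  t32: +1.9085
  t33: +0.2951
  t34: +2.5439
  t35: +30.6529
Σ = +148.6315 → |volume| = 148.63

Directed edges: 105 total; 3 unmatched, e.g. (-2.02,-3.86,1.11)→(-2.19,-0.72,3.1) → open.

148.63 OPEN


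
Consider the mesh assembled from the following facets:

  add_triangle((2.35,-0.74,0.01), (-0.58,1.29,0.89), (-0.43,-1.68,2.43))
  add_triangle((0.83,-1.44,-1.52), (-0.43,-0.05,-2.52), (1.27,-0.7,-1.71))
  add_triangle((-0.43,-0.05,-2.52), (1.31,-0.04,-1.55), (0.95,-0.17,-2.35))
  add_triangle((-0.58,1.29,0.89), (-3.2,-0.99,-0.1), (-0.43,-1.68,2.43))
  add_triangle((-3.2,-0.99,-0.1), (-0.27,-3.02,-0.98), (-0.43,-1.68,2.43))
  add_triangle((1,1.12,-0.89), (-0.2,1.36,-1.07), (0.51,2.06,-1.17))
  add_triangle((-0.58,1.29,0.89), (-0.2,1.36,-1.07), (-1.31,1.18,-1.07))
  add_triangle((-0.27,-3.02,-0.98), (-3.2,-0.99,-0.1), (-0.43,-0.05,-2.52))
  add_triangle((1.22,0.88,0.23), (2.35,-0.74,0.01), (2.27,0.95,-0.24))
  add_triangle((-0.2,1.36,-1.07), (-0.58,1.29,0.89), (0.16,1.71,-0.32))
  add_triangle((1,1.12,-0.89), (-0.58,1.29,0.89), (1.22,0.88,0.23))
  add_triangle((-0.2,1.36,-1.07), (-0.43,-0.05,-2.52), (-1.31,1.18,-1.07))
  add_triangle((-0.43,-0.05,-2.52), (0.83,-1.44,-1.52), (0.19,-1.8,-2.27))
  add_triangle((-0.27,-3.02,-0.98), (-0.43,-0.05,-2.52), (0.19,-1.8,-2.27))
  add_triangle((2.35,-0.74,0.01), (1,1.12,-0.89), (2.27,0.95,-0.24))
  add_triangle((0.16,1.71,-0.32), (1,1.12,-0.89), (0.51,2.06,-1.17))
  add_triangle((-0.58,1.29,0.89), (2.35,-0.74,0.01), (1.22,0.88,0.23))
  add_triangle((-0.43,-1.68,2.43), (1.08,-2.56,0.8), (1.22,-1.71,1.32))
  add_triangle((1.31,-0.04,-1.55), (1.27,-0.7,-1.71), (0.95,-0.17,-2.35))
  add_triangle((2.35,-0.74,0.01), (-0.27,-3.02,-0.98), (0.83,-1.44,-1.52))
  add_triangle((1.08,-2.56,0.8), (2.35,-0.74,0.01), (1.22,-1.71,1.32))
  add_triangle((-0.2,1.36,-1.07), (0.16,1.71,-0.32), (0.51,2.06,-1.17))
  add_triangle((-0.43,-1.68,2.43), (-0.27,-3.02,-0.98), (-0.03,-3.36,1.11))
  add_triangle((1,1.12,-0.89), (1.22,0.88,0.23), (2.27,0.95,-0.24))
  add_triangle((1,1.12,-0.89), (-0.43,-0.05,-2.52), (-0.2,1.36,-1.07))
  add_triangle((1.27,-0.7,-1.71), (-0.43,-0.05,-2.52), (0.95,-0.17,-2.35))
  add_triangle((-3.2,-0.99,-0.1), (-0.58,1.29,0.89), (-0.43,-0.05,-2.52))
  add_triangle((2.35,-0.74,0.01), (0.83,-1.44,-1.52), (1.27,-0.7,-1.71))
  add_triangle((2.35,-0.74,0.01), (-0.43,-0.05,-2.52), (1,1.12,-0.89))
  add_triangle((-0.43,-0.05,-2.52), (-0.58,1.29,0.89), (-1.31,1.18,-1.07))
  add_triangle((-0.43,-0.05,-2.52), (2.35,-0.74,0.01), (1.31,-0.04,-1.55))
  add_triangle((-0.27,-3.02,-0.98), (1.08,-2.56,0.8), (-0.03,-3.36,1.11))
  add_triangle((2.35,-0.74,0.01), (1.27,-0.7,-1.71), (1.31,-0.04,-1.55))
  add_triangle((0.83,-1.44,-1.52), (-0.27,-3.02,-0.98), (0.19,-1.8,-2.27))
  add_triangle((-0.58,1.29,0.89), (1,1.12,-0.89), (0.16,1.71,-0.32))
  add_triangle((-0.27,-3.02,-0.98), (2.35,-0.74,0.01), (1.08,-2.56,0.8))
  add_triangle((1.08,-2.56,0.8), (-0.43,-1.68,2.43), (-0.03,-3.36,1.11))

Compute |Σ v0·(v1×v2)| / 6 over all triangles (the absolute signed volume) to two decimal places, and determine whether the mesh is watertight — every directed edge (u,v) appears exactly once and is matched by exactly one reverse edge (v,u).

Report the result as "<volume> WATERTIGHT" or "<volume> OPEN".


32.02 OPEN

Per-triangle v0·(v1×v2)/6:
  t1: +1.6893
  t2: +0.6200
  t3: +0.0763
  t4: +2.6642
  t5: +4.6283
  t6: +0.1206
  t7: +0.5032
  t8: +3.9686
  t9: +0.2702
  t10: +0.2684
  t11: +0.4557
  t12: +0.6452
  t13: +0.4611
  t14: +0.8033
  t15: +0.4428
  t16: +0.1386
  t17: +0.3444
  t18: +0.7870
  t19: +0.1706
  t20: +1.4009
  t21: +0.7301
  t22: +0.1469
  t23: +0.7148
  t24: +0.2049
  t25: +0.6765
  t26: +0.2970
  t27: +2.0046
  t28: +0.6128
  t29: +1.4801
  t30: -0.2332
  t31: -0.4804
  t32: +1.2276
  t33: +0.4331
  t34: +0.6276
  t35: +0.1528
  t36: +1.8184
  t37: +1.1474
Σ = +32.0200 → |volume| = 32.02

Directed edges: 111 total; 3 unmatched, e.g. (-0.43,-1.68,2.43)→(2.35,-0.74,0.01) → open.


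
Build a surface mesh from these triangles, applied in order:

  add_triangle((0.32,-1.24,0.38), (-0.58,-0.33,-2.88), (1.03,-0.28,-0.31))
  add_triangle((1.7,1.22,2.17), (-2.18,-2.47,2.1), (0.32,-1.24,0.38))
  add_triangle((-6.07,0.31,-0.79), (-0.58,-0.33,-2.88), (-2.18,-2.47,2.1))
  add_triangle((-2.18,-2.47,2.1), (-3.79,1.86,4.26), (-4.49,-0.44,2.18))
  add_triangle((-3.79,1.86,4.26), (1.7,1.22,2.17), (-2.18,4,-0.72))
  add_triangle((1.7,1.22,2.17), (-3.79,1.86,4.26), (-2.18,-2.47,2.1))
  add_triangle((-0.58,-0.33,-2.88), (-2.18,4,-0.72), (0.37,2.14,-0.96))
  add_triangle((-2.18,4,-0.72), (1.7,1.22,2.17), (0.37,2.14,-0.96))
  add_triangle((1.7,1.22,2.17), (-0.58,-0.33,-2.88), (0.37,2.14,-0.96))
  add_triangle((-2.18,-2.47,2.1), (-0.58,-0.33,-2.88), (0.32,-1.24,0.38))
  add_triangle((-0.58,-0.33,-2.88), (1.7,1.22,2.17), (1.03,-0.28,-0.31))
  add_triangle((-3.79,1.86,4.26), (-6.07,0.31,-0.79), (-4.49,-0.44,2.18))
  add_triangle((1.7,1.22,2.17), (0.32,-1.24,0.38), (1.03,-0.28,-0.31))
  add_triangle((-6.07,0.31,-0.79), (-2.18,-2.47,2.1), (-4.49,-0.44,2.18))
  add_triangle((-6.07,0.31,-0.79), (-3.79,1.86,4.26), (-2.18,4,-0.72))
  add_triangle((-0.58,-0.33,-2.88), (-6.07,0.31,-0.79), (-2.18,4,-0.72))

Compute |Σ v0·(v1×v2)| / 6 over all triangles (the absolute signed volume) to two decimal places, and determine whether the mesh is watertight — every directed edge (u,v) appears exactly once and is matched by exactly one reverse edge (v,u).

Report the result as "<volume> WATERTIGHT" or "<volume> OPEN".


Per-triangle v0·(v1×v2)/6:
  t1: +0.6445
  t2: +2.0405
  t3: +8.1911
  t4: +5.8252
  t5: +11.6670
  t6: +8.6702
  t7: +3.3017
  t8: +3.3537
  t9: +1.1014
  t10: +1.9204
  t11: +0.6576
  t12: +7.8789
  t13: +0.6683
  t14: +5.6049
  t15: +19.4350
  t16: +11.1918
Σ = +92.1521 → |volume| = 92.15

Directed edges: 48 total, each appears once with its reverse present → watertight.

92.15 WATERTIGHT


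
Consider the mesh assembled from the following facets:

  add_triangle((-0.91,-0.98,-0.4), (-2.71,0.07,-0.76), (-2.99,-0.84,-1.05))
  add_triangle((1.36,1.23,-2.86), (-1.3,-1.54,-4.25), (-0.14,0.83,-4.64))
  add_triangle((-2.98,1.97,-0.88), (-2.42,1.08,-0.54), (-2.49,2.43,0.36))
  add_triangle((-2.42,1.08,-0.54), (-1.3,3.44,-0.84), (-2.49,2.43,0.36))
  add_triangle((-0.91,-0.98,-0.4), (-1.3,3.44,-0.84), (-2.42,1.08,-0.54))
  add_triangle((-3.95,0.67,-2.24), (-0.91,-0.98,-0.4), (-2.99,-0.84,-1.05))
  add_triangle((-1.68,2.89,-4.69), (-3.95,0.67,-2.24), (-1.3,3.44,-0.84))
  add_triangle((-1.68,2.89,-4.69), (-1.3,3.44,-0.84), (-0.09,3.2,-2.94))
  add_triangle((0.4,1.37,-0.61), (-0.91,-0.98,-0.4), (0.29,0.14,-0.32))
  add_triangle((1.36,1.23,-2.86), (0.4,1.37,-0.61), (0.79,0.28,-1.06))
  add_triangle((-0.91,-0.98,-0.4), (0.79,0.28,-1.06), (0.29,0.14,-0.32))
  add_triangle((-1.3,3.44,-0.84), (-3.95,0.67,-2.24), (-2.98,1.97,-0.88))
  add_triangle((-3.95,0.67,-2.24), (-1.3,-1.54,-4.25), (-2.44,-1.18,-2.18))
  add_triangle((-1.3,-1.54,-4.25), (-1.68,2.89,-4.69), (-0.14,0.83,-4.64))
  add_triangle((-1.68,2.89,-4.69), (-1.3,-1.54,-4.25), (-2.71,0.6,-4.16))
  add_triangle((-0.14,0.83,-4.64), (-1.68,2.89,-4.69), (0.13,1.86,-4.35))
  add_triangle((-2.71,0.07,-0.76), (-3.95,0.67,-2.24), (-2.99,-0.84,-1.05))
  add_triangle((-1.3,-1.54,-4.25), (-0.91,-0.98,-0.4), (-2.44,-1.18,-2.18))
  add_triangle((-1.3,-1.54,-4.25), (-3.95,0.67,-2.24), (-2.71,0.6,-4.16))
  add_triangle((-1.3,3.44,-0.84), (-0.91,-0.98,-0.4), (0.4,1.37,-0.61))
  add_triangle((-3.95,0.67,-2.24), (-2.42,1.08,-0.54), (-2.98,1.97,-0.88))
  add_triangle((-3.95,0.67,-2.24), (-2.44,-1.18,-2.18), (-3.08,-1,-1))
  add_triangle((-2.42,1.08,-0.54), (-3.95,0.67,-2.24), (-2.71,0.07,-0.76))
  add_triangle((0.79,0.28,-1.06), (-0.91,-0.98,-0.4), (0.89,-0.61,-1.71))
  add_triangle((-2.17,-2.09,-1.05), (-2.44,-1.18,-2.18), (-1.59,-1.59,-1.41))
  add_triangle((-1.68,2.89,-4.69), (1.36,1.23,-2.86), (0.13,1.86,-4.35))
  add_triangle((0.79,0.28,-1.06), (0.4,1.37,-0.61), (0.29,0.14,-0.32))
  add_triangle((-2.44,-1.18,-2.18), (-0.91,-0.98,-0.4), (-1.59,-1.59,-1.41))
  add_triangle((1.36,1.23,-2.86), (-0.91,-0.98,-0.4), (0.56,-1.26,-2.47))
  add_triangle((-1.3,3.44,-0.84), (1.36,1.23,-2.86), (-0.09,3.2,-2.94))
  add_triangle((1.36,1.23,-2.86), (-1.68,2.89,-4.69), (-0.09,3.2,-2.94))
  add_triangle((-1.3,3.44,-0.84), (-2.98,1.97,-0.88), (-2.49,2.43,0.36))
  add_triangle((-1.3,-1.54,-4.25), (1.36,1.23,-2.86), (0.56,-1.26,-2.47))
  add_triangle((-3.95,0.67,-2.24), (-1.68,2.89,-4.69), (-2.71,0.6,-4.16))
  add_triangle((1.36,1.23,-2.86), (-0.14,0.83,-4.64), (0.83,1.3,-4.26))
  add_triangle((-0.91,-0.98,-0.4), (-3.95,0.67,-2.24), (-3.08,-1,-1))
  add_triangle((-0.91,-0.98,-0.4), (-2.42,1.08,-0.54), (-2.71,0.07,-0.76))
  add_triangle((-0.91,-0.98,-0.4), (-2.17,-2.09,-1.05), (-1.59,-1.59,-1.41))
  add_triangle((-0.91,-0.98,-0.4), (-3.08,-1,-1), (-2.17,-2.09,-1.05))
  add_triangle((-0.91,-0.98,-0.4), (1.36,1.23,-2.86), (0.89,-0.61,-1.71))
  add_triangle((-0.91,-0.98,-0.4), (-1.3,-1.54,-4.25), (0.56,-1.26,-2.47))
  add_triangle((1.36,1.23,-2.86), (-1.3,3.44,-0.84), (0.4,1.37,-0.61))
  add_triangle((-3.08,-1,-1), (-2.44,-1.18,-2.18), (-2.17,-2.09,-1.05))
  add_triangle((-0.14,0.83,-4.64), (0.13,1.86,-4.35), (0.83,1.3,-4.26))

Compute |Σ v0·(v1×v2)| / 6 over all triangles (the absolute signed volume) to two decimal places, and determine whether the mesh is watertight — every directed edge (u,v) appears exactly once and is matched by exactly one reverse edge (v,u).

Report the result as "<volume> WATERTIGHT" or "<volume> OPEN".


Per-triangle v0·(v1×v2)/6:
  t1: +0.0359
  t2: +1.9217
  t3: +0.3508
  t4: -1.3486
  t5: -0.5346
  t6: +0.3792
  t7: +7.7449
  t8: +3.2844
  t9: -0.0843
  t10: +0.1602
  t11: -0.0020
  t12: +1.8157
  t13: +2.7630
  t14: +4.5953
  t15: +4.3069
  t16: +1.7016
  t17: +0.5233
  t18: +0.8312
  t19: +3.3648
  t20: -0.5386
  t21: +0.4455
  t22: +1.5816
  t23: +0.5559
  t24: -0.1529
  t25: +0.2923
  t26: +0.8268
  t27: +0.0115
  t28: -0.1356
  t29: -0.8804
  t30: +0.6158
  t31: +2.9885
  t32: +1.5814
  t33: +2.6896
  t34: +4.1535
  t35: +0.0692
  t36: -0.4413
  t37: -0.0037
  t38: +0.0248
  t39: +0.0470
  t40: +0.7478
  t41: +0.9818
  t42: +1.0586
  t43: +0.9182
  t44: +0.6933
Σ = +49.9402 → |volume| = 49.94

Directed edges: 132 total; 6 unmatched, e.g. (0.79,0.28,-1.06)→(1.36,1.23,-2.86) → open.

49.94 OPEN


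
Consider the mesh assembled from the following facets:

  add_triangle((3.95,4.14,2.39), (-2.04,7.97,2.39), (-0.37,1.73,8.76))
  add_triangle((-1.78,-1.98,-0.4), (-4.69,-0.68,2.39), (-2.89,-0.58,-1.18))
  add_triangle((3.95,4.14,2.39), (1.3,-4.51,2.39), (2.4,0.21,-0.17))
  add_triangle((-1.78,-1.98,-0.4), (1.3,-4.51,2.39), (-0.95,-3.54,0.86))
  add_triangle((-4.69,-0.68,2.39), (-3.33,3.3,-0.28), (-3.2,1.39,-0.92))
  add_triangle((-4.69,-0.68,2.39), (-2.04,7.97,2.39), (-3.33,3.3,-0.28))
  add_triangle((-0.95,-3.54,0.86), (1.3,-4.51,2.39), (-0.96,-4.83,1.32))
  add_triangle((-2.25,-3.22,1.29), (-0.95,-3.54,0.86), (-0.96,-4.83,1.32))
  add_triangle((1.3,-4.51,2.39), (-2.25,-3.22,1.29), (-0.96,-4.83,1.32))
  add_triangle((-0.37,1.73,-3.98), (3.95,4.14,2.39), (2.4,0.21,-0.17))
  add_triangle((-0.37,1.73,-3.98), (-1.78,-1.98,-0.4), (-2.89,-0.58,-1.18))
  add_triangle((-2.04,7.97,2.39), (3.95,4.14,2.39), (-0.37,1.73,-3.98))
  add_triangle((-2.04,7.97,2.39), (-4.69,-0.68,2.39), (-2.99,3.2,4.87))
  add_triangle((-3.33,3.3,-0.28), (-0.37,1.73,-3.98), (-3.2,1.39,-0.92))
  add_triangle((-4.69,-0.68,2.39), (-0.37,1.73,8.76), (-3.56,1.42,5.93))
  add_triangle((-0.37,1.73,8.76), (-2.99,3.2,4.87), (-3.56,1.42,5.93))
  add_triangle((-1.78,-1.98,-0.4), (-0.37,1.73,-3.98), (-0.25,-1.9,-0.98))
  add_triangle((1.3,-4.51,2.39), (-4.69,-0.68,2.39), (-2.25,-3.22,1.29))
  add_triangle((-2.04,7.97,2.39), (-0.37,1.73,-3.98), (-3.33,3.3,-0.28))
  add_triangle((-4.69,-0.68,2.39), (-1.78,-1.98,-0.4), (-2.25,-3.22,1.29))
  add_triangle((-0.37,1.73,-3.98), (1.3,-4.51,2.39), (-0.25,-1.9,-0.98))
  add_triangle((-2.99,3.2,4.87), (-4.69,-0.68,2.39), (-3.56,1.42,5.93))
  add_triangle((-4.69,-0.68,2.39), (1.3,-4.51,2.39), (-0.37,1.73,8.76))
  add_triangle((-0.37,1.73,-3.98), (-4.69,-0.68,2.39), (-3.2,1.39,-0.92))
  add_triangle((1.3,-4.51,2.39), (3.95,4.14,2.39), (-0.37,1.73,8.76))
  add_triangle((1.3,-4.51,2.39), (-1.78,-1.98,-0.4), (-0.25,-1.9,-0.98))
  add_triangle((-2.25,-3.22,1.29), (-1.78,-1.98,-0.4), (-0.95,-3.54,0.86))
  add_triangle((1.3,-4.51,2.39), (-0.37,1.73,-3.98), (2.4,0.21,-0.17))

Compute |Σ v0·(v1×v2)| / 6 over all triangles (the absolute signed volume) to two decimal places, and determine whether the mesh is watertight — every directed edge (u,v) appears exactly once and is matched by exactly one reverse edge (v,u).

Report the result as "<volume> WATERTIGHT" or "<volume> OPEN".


Per-triangle v0·(v1×v2)/6:
  t1: +54.7302
  t2: +3.4060
  t3: +8.7050
  t4: +0.3513
  t5: +4.6772
  t6: +16.7663
  t7: -0.0396
  t8: +0.2206
  t9: +2.2250
  t10: +7.9625
  t11: +2.7088
  t12: +30.0483
  t13: +17.7853
  t14: +4.3962
  t15: +7.2339
  t16: +9.8032
  t17: +2.4620
  t18: +6.3779
  t19: +14.9748
  t20: +3.1496
  t21: +2.0288
  t22: +6.6254
  t23: +35.7357
  t24: +2.4848
  t25: +36.9679
  t26: +2.6418
  t27: +1.0944
  t28: +5.6597
Σ = +291.1832 → |volume| = 291.18

Directed edges: 84 total; 6 unmatched, e.g. (-2.04,7.97,2.39)→(-0.37,1.73,8.76) → open.

291.18 OPEN


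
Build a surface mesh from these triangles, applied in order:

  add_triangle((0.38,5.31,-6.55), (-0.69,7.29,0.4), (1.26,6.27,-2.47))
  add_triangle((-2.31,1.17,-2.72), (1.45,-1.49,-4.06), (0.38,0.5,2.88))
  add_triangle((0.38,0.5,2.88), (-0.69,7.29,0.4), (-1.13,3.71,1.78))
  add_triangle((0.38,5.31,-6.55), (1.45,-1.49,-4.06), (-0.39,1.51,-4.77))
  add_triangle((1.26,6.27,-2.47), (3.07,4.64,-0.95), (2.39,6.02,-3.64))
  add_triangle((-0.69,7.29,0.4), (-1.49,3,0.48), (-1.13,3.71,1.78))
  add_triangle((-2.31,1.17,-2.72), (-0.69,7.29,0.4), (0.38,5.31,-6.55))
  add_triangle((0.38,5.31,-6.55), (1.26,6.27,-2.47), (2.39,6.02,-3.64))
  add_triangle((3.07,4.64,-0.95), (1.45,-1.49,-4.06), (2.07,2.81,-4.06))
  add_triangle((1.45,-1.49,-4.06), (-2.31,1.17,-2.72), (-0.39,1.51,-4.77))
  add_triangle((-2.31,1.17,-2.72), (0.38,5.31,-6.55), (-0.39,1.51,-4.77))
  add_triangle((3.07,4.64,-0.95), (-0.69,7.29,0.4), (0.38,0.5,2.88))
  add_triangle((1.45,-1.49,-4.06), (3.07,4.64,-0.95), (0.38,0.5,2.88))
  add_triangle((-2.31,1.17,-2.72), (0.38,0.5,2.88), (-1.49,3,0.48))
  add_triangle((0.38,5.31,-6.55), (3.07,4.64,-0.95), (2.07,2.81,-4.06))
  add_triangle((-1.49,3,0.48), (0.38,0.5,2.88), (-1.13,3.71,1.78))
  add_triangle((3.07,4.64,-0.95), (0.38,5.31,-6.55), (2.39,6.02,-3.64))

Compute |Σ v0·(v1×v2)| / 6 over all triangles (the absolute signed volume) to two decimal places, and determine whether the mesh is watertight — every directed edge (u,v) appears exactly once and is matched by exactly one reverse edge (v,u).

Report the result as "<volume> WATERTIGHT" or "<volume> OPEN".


Per-triangle v0·(v1×v2)/6:
  t1: +12.3888
  t2: -0.8299
  t3: +3.5179
  t4: +6.6050
  t5: +3.9162
  t6: +2.0116
  t7: +21.2664
  t8: +6.4093
  t9: +5.8526
  t10: +4.1683
  t11: +5.5964
  t12: +12.7878
  t13: +5.7840
  t14: +1.5071
  t15: +9.3342
  t16: +0.6250
  t17: +0.8965
Σ = +101.8369 → |volume| = 101.84

Directed edges: 51 total; 9 unmatched, e.g. (-0.69,7.29,0.4)→(1.26,6.27,-2.47) → open.

101.84 OPEN


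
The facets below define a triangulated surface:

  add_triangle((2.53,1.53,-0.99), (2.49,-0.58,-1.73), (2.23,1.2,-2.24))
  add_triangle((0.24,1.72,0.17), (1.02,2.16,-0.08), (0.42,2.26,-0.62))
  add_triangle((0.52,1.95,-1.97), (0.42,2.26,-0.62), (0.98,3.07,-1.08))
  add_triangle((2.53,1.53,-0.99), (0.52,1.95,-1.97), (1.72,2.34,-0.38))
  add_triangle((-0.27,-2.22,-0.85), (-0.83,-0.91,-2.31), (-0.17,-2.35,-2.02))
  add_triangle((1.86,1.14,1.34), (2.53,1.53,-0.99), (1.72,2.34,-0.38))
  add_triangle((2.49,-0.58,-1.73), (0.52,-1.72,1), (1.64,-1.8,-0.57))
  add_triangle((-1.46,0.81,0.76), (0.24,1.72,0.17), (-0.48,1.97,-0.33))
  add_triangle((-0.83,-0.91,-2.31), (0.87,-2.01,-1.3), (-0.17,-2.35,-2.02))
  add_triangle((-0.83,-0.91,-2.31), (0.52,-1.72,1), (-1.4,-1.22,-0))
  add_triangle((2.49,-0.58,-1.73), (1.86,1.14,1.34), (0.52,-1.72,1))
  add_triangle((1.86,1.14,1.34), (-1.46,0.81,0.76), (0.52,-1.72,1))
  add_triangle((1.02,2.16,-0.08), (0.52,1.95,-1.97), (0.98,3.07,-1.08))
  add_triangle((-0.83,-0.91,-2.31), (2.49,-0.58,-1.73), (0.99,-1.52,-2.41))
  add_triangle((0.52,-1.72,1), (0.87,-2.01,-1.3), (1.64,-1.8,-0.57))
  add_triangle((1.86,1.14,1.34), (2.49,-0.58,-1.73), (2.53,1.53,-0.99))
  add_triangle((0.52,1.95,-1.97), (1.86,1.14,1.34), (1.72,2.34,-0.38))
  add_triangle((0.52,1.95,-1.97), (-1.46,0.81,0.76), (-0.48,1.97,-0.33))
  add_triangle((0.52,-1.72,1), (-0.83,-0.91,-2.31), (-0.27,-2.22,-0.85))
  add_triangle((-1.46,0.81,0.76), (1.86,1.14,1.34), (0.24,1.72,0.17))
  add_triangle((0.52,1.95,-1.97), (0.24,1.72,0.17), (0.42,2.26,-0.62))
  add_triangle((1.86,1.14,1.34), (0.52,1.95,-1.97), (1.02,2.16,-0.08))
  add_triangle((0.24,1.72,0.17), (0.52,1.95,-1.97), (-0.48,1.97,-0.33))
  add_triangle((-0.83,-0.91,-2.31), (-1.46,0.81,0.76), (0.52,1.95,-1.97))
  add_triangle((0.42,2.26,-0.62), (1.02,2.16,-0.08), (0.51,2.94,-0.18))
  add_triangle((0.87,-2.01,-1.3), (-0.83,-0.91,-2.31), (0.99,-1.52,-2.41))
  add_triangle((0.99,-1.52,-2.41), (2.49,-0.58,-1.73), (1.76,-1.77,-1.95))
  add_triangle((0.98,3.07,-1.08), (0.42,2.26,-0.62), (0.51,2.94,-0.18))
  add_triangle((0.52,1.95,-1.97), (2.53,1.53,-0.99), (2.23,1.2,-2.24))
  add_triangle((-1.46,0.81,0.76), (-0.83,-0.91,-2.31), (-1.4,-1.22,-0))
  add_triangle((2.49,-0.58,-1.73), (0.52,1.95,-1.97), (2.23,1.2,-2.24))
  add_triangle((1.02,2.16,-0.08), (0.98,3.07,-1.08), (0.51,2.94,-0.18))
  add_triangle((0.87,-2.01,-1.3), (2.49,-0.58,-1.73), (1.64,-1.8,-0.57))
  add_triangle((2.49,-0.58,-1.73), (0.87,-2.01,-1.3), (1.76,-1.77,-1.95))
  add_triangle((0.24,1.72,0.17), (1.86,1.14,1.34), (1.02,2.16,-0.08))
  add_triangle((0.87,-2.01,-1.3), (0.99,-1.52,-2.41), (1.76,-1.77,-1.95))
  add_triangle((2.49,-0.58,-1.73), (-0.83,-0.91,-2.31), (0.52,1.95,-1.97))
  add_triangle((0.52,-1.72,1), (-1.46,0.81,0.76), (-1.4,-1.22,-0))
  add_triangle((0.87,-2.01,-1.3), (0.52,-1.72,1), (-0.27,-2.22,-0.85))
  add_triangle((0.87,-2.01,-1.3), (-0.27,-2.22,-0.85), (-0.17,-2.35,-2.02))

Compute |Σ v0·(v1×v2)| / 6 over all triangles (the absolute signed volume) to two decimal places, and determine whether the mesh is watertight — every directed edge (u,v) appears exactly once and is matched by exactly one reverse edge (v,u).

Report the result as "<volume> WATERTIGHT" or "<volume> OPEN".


Per-triangle v0·(v1×v2)/6:
  t1: +1.1553
  t2: +0.1649
  t3: +0.2072
  t4: +1.1703
  t5: +0.3822
  t6: +1.1315
  t7: +0.4232
  t8: +0.3837
  t9: +0.4796
  t10: +1.2149
  t11: +2.6354
  t12: +1.4756
  t13: +0.1815
  t14: +0.7561
  t15: +0.6539
  t16: +1.8139
  t17: -0.1158
  t18: +0.3886
  t19: -0.0878
  t20: +0.8850
  t21: +0.0049
  t22: +0.7035
  t23: +0.5053
  t24: +2.0603
  t25: -0.1530
  t26: +0.7765
  t27: +0.5829
  t28: +0.0934
  t29: +1.0537
  t30: +1.0892
  t31: +0.5543
  t32: +0.2935
  t33: +0.8364
  t34: +0.1529
  t35: +0.3959
  t36: +0.3855
  t37: +3.2177
  t38: +0.8712
  t39: +0.8270
  t40: +0.4392
Σ = +29.9898 → |volume| = 29.99

Directed edges: 120 total, each appears once with its reverse present → watertight.

29.99 WATERTIGHT


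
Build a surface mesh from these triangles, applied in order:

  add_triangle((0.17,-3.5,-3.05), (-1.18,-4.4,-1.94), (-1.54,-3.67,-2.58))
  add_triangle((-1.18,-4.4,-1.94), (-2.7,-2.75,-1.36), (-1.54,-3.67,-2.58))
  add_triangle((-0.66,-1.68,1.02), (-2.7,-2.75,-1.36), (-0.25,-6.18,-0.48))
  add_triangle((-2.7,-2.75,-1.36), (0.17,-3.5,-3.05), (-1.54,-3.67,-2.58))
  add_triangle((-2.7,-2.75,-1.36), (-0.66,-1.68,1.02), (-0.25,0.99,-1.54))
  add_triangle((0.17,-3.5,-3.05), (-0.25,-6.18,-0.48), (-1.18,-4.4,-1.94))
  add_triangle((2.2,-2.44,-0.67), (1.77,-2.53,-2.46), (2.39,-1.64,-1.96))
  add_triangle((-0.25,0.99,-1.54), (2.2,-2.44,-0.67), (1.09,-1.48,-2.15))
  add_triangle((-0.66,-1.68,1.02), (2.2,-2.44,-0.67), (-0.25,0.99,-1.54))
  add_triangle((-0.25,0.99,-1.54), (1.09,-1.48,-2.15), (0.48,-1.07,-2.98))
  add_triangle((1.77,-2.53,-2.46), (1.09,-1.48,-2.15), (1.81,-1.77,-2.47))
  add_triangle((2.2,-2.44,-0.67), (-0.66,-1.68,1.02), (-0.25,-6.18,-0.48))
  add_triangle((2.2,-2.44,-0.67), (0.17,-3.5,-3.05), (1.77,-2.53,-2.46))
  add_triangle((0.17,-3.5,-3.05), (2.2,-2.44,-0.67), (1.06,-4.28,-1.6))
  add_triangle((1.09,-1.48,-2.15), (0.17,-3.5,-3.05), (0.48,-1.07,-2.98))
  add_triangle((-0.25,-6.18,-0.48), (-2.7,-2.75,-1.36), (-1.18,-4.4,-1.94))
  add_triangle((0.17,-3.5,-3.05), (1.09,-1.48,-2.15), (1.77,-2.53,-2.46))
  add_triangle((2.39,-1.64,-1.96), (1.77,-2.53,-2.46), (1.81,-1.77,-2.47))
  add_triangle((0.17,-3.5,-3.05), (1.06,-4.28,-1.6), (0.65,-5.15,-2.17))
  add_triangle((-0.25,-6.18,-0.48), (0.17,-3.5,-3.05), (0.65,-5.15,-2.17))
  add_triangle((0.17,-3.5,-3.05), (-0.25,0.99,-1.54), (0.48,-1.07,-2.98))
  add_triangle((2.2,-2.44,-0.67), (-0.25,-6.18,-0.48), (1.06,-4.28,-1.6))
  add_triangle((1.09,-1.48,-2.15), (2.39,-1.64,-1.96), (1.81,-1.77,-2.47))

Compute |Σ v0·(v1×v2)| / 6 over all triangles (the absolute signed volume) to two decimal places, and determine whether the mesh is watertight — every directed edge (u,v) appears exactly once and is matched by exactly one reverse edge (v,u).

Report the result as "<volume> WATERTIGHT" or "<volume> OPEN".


27.72 OPEN

Per-triangle v0·(v1×v2)/6:
  t1: +1.3961
  t2: +1.3242
  t3: +3.7668
  t4: -0.0171
  t5: +0.1162
  t6: +3.3802
  t7: +0.9680
  t8: +0.6358
  t9: -1.2153
  t10: +0.3948
  t11: +0.1541
  t12: +2.4310
  t13: +1.7092
  t14: +1.8620
  t15: +1.0013
  t16: +3.0784
  t17: +0.6750
  t18: +0.3044
  t19: +0.6554
  t20: +1.8881
  t21: +0.8411
  t22: +2.3909
  t23: -0.0232
Σ = +27.7172 → |volume| = 27.72

Directed edges: 69 total; 9 unmatched, e.g. (-2.7,-2.75,-1.36)→(0.17,-3.5,-3.05) → open.
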